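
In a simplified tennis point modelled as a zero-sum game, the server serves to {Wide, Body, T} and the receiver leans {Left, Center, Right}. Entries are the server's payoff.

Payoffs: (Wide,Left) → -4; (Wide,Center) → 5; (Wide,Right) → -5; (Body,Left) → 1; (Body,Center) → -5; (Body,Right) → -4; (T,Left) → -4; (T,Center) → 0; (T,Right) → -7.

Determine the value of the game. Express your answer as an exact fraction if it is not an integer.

Row minima: Wide → -5, Body → -5, T → -7; maximin = -5.
Column maxima: Left → 1, Center → 5, Right → -4; minimax = -4.
-5 ≠ -4, so there is no saddle point; optimal play is mixed.
Left is strictly dominated by Right (it gives the server strictly more in every row), so the receiver never plays it.
With Left eliminated, T is strictly dominated by Wide (Wide gives the server strictly more in every remaining column), so the server never plays it.
On the remaining 2×2 (Wide, Body vs Center, Right):
Let the server play Wide with probability p. Expected payoff against Center: 5p + (-5)(1−p) = 10p − 5; against Right: (-5)p + (-4)(1−p) = −p − 4.
Setting these equal: 10p − 5 = −p − 4 ⇒ 11p = 1 ⇒ p = 1/11, and the value is (10)·(1/11) − 5 = -45/11.
For the receiver: with q = P(Center), equating Wide's and Body's payoffs gives 10q − 5 = −q − 4 ⇒ q = 1/11.

-45/11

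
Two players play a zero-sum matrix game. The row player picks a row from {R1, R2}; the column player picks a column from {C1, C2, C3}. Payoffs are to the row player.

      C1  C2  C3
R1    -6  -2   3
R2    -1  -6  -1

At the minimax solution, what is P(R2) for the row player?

4/9

Row minima: R1 → -6, R2 → -6; maximin = -6.
Column maxima: C1 → -1, C2 → -2, C3 → 3; minimax = -2.
-6 ≠ -2, so there is no saddle point; optimal play is mixed.
C3 is strictly dominated by C2 (it gives the row player strictly more in every row), so the column player never plays it.
On the remaining 2×2 (R1, R2 vs C1, C2):
Let the row player play R1 with probability p. Expected payoff against C1: (-6)p + (-1)(1−p) = −5p − 1; against C2: (-2)p + (-6)(1−p) = 4p − 6.
Setting these equal: −5p − 1 = 4p − 6 ⇒ −9p = -5 ⇒ p = 5/9, and the value is (-5)·(5/9) − 1 = -34/9.
For the column player: with q = P(C1), equating R1's and R2's payoffs gives −4q − 2 = 5q − 6 ⇒ q = 4/9.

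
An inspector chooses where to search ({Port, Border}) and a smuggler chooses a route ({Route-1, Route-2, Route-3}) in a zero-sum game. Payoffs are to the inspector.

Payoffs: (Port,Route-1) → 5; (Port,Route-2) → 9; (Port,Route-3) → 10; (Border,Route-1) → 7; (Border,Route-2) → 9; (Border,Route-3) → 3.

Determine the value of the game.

55/9

Row minima: Port → 5, Border → 3; maximin = 5.
Column maxima: Route-1 → 7, Route-2 → 9, Route-3 → 10; minimax = 7.
5 ≠ 7, so there is no saddle point; optimal play is mixed.
Route-2 is strictly dominated by Route-1 (it gives the inspector strictly more in every row), so the smuggler never plays it.
On the remaining 2×2 (Port, Border vs Route-1, Route-3):
Let the inspector play Port with probability p. Expected payoff against Route-1: 5p + 7(1−p) = −2p + 7; against Route-3: 10p + 3(1−p) = 7p + 3.
Setting these equal: −2p + 7 = 7p + 3 ⇒ −9p = -4 ⇒ p = 4/9, and the value is (-2)·(4/9) + 7 = 55/9.
For the smuggler: with q = P(Route-1), equating Port's and Border's payoffs gives −5q + 10 = 4q + 3 ⇒ q = 7/9.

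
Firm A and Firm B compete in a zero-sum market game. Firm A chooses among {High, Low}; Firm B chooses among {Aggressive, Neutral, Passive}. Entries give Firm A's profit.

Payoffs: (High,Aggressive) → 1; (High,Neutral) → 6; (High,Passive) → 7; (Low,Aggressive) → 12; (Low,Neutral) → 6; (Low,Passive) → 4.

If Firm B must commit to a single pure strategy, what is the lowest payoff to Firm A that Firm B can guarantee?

Column maxima: Aggressive → 12, Neutral → 6, Passive → 7.
The smallest of these is 6.

6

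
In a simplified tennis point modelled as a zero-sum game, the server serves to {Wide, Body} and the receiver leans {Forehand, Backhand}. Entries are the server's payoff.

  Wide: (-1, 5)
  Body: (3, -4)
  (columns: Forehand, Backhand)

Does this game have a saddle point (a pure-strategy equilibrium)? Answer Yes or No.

No

Row minima: Wide → -1, Body → -4; maximin = -1.
Column maxima: Forehand → 3, Backhand → 5; minimax = 3.
-1 ≠ 3, so no pure-strategy equilibrium exists.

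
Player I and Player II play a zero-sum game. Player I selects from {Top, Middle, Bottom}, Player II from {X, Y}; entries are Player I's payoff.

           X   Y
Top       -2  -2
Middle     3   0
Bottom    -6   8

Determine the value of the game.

24/17

Row minima: Top → -2, Middle → 0, Bottom → -6; maximin = 0.
Column maxima: X → 3, Y → 8; minimax = 3.
0 ≠ 3, so there is no saddle point; optimal play is mixed.
Top is strictly dominated by Middle, so Player I never plays it.
On the remaining 2×2 (Middle, Bottom vs X, Y):
Let Player I play Middle with probability p. Expected payoff against X: 3p + (-6)(1−p) = 9p − 6; against Y: 0p + 8(1−p) = −8p + 8.
Setting these equal: 9p − 6 = −8p + 8 ⇒ 17p = 14 ⇒ p = 14/17, and the value is (9)·(14/17) − 6 = 24/17.
For Player II: with q = P(X), equating Middle's and Bottom's payoffs gives 3q = −14q + 8 ⇒ q = 8/17.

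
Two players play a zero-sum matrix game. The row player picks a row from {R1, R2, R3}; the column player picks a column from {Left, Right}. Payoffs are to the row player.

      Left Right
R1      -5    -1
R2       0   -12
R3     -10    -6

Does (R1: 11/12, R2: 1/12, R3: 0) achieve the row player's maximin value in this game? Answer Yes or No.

No

Against Left this mix gives (11/12)·(-5) + (1/12)·0 = -55/12.
Against Right this mix gives (11/12)·(-1) + (1/12)·(-12) = -23/12.
The column player will play Left, holding the row player to -55/12. Shifting weight toward the row that does better against Left would raise this floor (the equalizing mix achieves -15/4 against both Left and Right), so the proposed strategy is not optimal.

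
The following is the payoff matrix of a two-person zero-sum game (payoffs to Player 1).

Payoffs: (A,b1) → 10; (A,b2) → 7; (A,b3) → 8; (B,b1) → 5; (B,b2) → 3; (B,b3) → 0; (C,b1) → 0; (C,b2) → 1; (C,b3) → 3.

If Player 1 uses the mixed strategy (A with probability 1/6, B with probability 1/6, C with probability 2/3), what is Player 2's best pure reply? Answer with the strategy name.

b2

If Player 2 plays b1, Player 1's expected payoff is (1/6)·10 + (1/6)·5 + (2/3)·0 = 5/2.
If Player 2 plays b2, Player 1's expected payoff is (1/6)·7 + (1/6)·3 + (2/3)·1 = 7/3.
If Player 2 plays b3, Player 1's expected payoff is (1/6)·8 + (1/6)·0 + (2/3)·3 = 10/3.
Player 2 minimizes Player 1's payoff; the smallest is 7/3, so the best response is b2.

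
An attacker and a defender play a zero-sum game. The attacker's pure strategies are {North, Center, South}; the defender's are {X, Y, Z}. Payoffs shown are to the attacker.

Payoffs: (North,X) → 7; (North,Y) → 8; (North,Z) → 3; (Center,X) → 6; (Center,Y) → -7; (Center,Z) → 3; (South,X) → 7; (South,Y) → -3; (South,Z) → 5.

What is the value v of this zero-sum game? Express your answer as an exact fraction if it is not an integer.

Row minima: North → 3, Center → -7, South → -3; maximin = 3.
Column maxima: X → 7, Y → 8, Z → 5; minimax = 5.
3 ≠ 5, so there is no saddle point; optimal play is mixed.
Center is strictly dominated by South, so the attacker never plays it.
X is strictly dominated by Z (it gives the attacker strictly more in every row), so the defender never plays it.
On the remaining 2×2 (North, South vs Y, Z):
Let the attacker play North with probability p. Expected payoff against Y: 8p + (-3)(1−p) = 11p − 3; against Z: 3p + 5(1−p) = −2p + 5.
Setting these equal: 11p − 3 = −2p + 5 ⇒ 13p = 8 ⇒ p = 8/13, and the value is (11)·(8/13) − 3 = 49/13.
For the defender: with q = P(Y), equating North's and South's payoffs gives 5q + 3 = −8q + 5 ⇒ q = 2/13.

49/13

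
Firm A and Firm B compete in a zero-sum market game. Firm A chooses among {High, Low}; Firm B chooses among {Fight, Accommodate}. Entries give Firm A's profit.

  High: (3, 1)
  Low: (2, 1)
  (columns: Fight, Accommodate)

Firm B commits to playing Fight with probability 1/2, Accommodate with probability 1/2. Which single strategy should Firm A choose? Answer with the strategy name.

Expected payoff of High: (1/2)·3 + (1/2)·1 = 2.
Expected payoff of Low: (1/2)·2 + (1/2)·1 = 3/2.
The largest is 2, so Firm A's best response is High.

High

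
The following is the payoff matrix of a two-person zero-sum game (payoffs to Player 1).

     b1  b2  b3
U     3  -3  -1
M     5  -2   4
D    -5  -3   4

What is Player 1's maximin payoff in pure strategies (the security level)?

-2

Row minima: U → -3, M → -2, D → -5.
The best of these is -2.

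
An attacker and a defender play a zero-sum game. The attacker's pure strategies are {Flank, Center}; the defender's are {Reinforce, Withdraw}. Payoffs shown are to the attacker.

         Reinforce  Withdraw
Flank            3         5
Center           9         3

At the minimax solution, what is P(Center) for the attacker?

1/4

Row minima: Flank → 3, Center → 3; maximin = 3.
Column maxima: Reinforce → 9, Withdraw → 5; minimax = 5.
3 ≠ 5, so there is no saddle point; optimal play is mixed.
Let the attacker play Flank with probability p. Expected payoff against Reinforce: 3p + 9(1−p) = −6p + 9; against Withdraw: 5p + 3(1−p) = 2p + 3.
Setting these equal: −6p + 9 = 2p + 3 ⇒ −8p = -6 ⇒ p = 3/4, and the value is (-6)·(3/4) + 9 = 9/2.
For the defender: with q = P(Reinforce), equating Flank's and Center's payoffs gives −2q + 5 = 6q + 3 ⇒ q = 1/4.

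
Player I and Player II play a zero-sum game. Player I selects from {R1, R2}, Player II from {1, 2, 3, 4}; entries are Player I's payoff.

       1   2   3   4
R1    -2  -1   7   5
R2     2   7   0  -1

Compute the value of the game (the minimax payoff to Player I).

4/5

Row minima: R1 → -2, R2 → -1; maximin = -1.
Column maxima: 1 → 2, 2 → 7, 3 → 7, 4 → 5; minimax = 2.
-1 ≠ 2, so there is no saddle point; optimal play is mixed.
2 is strictly dominated by 1 (it gives Player I strictly more in every row), so Player II never plays it.
3 is strictly dominated by 4 (it gives Player I strictly more in every row), so Player II never plays it.
On the remaining 2×2 (R1, R2 vs 1, 4):
Let Player I play R1 with probability p. Expected payoff against 1: (-2)p + 2(1−p) = −4p + 2; against 4: 5p + (-1)(1−p) = 6p − 1.
Setting these equal: −4p + 2 = 6p − 1 ⇒ −10p = -3 ⇒ p = 3/10, and the value is (-4)·(3/10) + 2 = 4/5.
For Player II: with q = P(1), equating R1's and R2's payoffs gives −7q + 5 = 3q − 1 ⇒ q = 3/5.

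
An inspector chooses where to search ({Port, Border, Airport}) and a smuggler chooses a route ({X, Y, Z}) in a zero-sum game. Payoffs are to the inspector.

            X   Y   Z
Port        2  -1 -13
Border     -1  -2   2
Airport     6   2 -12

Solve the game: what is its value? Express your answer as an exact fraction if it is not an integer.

-10/9

Row minima: Port → -13, Border → -2, Airport → -12; maximin = -2.
Column maxima: X → 6, Y → 2, Z → 2; minimax = 2.
-2 ≠ 2, so there is no saddle point; optimal play is mixed.
Port is strictly dominated by Airport, so the inspector never plays it.
X is strictly dominated by Y (it gives the inspector strictly more in every row), so the smuggler never plays it.
On the remaining 2×2 (Border, Airport vs Y, Z):
Let the inspector play Border with probability p. Expected payoff against Y: (-2)p + 2(1−p) = −4p + 2; against Z: 2p + (-12)(1−p) = 14p − 12.
Setting these equal: −4p + 2 = 14p − 12 ⇒ −18p = -14 ⇒ p = 7/9, and the value is (-4)·(7/9) + 2 = -10/9.
For the smuggler: with q = P(Y), equating Border's and Airport's payoffs gives −4q + 2 = 14q − 12 ⇒ q = 7/9.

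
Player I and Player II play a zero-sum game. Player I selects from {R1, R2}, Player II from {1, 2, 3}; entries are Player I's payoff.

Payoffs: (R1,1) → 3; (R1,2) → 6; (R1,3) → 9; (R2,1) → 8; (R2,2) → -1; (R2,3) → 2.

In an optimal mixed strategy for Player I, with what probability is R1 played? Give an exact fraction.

Row minima: R1 → 3, R2 → -1; maximin = 3.
Column maxima: 1 → 8, 2 → 6, 3 → 9; minimax = 6.
3 ≠ 6, so there is no saddle point; optimal play is mixed.
3 is strictly dominated by 2 (it gives Player I strictly more in every row), so Player II never plays it.
On the remaining 2×2 (R1, R2 vs 1, 2):
Let Player I play R1 with probability p. Expected payoff against 1: 3p + 8(1−p) = −5p + 8; against 2: 6p + (-1)(1−p) = 7p − 1.
Setting these equal: −5p + 8 = 7p − 1 ⇒ −12p = -9 ⇒ p = 3/4, and the value is (-5)·(3/4) + 8 = 17/4.
For Player II: with q = P(1), equating R1's and R2's payoffs gives −3q + 6 = 9q − 1 ⇒ q = 7/12.

3/4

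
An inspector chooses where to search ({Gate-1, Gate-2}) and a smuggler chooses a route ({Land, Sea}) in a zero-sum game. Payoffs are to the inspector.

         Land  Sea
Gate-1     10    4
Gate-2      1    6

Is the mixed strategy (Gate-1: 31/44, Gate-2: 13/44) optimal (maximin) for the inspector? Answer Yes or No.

No

Against Land this mix gives (31/44)·10 + (13/44)·1 = 323/44.
Against Sea this mix gives (31/44)·4 + (13/44)·6 = 101/22.
The smuggler will play Sea, holding the inspector to 101/22. Shifting weight toward the row that does better against Sea would raise this floor (the equalizing mix achieves 56/11 against both Sea and Land), so the proposed strategy is not optimal.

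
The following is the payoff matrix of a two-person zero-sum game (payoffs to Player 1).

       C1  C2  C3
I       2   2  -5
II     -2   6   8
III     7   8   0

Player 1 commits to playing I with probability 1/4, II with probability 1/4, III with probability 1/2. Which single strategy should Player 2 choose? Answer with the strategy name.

C3

If Player 2 plays C1, Player 1's expected payoff is (1/4)·2 + (1/4)·(-2) + (1/2)·7 = 7/2.
If Player 2 plays C2, Player 1's expected payoff is (1/4)·2 + (1/4)·6 + (1/2)·8 = 6.
If Player 2 plays C3, Player 1's expected payoff is (1/4)·(-5) + (1/4)·8 + (1/2)·0 = 3/4.
Player 2 minimizes Player 1's payoff; the smallest is 3/4, so the best response is C3.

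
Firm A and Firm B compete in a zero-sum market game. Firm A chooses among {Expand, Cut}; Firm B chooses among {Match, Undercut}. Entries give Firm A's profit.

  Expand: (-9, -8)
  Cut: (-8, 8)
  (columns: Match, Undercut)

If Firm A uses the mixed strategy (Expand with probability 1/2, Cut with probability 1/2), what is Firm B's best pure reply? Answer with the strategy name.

Match

If Firm B plays Match, Firm A's expected payoff is (1/2)·(-9) + (1/2)·(-8) = -17/2.
If Firm B plays Undercut, Firm A's expected payoff is (1/2)·(-8) + (1/2)·8 = 0.
Firm B minimizes Firm A's payoff; the smallest is -17/2, so the best response is Match.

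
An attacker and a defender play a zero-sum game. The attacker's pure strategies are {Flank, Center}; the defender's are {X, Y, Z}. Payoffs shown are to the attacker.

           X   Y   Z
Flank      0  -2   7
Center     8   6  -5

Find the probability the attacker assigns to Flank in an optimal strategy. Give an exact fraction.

Row minima: Flank → -2, Center → -5; maximin = -2.
Column maxima: X → 8, Y → 6, Z → 7; minimax = 6.
-2 ≠ 6, so there is no saddle point; optimal play is mixed.
X is strictly dominated by Y (it gives the attacker strictly more in every row), so the defender never plays it.
On the remaining 2×2 (Flank, Center vs Y, Z):
Let the attacker play Flank with probability p. Expected payoff against Y: (-2)p + 6(1−p) = −8p + 6; against Z: 7p + (-5)(1−p) = 12p − 5.
Setting these equal: −8p + 6 = 12p − 5 ⇒ −20p = -11 ⇒ p = 11/20, and the value is (-8)·(11/20) + 6 = 8/5.
For the defender: with q = P(Y), equating Flank's and Center's payoffs gives −9q + 7 = 11q − 5 ⇒ q = 3/5.

11/20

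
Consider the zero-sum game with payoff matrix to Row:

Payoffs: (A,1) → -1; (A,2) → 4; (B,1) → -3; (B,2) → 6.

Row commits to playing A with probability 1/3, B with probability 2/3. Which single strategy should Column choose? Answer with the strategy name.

If Column plays 1, Row's expected payoff is (1/3)·(-1) + (2/3)·(-3) = -7/3.
If Column plays 2, Row's expected payoff is (1/3)·4 + (2/3)·6 = 16/3.
Column minimizes Row's payoff; the smallest is -7/3, so the best response is 1.

1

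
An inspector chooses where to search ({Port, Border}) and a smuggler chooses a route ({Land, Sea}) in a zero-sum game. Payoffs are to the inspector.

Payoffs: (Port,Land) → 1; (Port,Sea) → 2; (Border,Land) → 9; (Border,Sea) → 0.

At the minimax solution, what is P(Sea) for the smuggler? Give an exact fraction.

Row minima: Port → 1, Border → 0; maximin = 1.
Column maxima: Land → 9, Sea → 2; minimax = 2.
1 ≠ 2, so there is no saddle point; optimal play is mixed.
Let the inspector play Port with probability p. Expected payoff against Land: 1p + 9(1−p) = −8p + 9; against Sea: 2p + 0(1−p) = 2p.
Setting these equal: −8p + 9 = 2p ⇒ −10p = -9 ⇒ p = 9/10, and the value is (-8)·(9/10) + 9 = 9/5.
For the smuggler: with q = P(Land), equating Port's and Border's payoffs gives −q + 2 = 9q ⇒ q = 1/5.

4/5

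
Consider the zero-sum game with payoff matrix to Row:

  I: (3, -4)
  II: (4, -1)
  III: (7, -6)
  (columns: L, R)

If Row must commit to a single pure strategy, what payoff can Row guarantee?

-1

Row minima: I → -4, II → -1, III → -6.
The best of these is -1.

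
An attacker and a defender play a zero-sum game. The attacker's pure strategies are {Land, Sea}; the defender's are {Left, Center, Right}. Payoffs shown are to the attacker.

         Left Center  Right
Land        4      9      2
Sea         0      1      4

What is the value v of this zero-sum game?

8/3

Row minima: Land → 2, Sea → 0; maximin = 2.
Column maxima: Left → 4, Center → 9, Right → 4; minimax = 4.
2 ≠ 4, so there is no saddle point; optimal play is mixed.
Center is strictly dominated by Left (it gives the attacker strictly more in every row), so the defender never plays it.
On the remaining 2×2 (Land, Sea vs Left, Right):
Let the attacker play Land with probability p. Expected payoff against Left: 4p + 0(1−p) = 4p; against Right: 2p + 4(1−p) = −2p + 4.
Setting these equal: 4p = −2p + 4 ⇒ 6p = 4 ⇒ p = 2/3, and the value is (4)·(2/3) = 8/3.
For the defender: with q = P(Left), equating Land's and Sea's payoffs gives 2q + 2 = −4q + 4 ⇒ q = 1/3.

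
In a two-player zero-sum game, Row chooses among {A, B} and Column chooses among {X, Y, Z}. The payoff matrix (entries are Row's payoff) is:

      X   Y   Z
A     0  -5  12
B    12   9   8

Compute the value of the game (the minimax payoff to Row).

Row minima: A → -5, B → 8; maximin = 8.
Column maxima: X → 12, Y → 9, Z → 12; minimax = 9.
8 ≠ 9, so there is no saddle point; optimal play is mixed.
X is strictly dominated by Y (it gives Row strictly more in every row), so Column never plays it.
On the remaining 2×2 (A, B vs Y, Z):
Let Row play A with probability p. Expected payoff against Y: (-5)p + 9(1−p) = −14p + 9; against Z: 12p + 8(1−p) = 4p + 8.
Setting these equal: −14p + 9 = 4p + 8 ⇒ −18p = -1 ⇒ p = 1/18, and the value is (-14)·(1/18) + 9 = 74/9.
For Column: with q = P(Y), equating A's and B's payoffs gives −17q + 12 = q + 8 ⇒ q = 2/9.

74/9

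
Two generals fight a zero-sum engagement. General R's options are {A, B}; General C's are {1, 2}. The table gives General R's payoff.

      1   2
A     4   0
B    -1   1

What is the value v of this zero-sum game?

2/3

Row minima: A → 0, B → -1; maximin = 0.
Column maxima: 1 → 4, 2 → 1; minimax = 1.
0 ≠ 1, so there is no saddle point; optimal play is mixed.
Let General R play A with probability p. Expected payoff against 1: 4p + (-1)(1−p) = 5p − 1; against 2: 0p + 1(1−p) = −p + 1.
Setting these equal: 5p − 1 = −p + 1 ⇒ 6p = 2 ⇒ p = 1/3, and the value is (5)·(1/3) − 1 = 2/3.
For General C: with q = P(1), equating A's and B's payoffs gives 4q = −2q + 1 ⇒ q = 1/6.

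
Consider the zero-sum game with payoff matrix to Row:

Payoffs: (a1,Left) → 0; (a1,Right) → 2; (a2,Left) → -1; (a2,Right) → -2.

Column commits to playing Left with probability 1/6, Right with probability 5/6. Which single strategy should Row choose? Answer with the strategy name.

a1

Expected payoff of a1: (1/6)·0 + (5/6)·2 = 5/3.
Expected payoff of a2: (1/6)·(-1) + (5/6)·(-2) = -11/6.
The largest is 5/3, so Row's best response is a1.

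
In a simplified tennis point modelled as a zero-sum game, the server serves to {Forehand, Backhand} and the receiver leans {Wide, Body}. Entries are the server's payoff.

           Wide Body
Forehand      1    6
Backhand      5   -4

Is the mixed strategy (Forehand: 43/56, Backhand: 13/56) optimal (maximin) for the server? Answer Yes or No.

Against Wide this mix gives (43/56)·1 + (13/56)·5 = 27/14.
Against Body this mix gives (43/56)·6 + (13/56)·(-4) = 103/28.
The receiver will play Wide, holding the server to 27/14. Shifting weight toward the row that does better against Wide would raise this floor (the equalizing mix achieves 17/7 against both Wide and Body), so the proposed strategy is not optimal.

No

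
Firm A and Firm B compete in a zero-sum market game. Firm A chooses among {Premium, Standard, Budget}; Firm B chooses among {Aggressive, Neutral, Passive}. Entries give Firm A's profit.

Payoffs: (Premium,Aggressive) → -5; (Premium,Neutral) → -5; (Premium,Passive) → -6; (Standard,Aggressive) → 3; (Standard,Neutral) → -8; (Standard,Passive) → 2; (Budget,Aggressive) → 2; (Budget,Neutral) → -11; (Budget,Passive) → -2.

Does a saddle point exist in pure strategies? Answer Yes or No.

Row minima: Premium → -6, Standard → -8, Budget → -11; maximin = -6.
Column maxima: Aggressive → 3, Neutral → -5, Passive → 2; minimax = -5.
-6 ≠ -5, so no pure-strategy equilibrium exists.

No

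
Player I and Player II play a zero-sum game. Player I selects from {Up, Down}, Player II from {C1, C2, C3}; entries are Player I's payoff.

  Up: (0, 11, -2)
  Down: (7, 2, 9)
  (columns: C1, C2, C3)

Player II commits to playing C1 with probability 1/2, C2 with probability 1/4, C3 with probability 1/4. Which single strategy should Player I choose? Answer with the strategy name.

Expected payoff of Up: (1/2)·0 + (1/4)·11 + (1/4)·(-2) = 9/4.
Expected payoff of Down: (1/2)·7 + (1/4)·2 + (1/4)·9 = 25/4.
The largest is 25/4, so Player I's best response is Down.

Down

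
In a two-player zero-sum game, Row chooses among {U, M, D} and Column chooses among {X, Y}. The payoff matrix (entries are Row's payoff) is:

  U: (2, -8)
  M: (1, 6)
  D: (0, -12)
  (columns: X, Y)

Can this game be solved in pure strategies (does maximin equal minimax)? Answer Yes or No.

No

Row minima: U → -8, M → 1, D → -12; maximin = 1.
Column maxima: X → 2, Y → 6; minimax = 2.
1 ≠ 2, so no pure-strategy equilibrium exists.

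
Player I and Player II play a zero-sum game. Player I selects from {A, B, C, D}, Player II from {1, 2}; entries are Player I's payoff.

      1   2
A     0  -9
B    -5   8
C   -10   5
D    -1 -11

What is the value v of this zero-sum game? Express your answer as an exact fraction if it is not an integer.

Row minima: A → -9, B → -5, C → -10, D → -11; maximin = -5.
Column maxima: 1 → 0, 2 → 8; minimax = 0.
-5 ≠ 0, so there is no saddle point; optimal play is mixed.
C is strictly dominated by B, so Player I never plays it.
D is strictly dominated by A, so Player I never plays it.
On the remaining 2×2 (A, B vs 1, 2):
Let Player I play A with probability p. Expected payoff against 1: 0p + (-5)(1−p) = 5p − 5; against 2: (-9)p + 8(1−p) = −17p + 8.
Setting these equal: 5p − 5 = −17p + 8 ⇒ 22p = 13 ⇒ p = 13/22, and the value is (5)·(13/22) − 5 = -45/22.
For Player II: with q = P(1), equating A's and B's payoffs gives 9q − 9 = −13q + 8 ⇒ q = 17/22.

-45/22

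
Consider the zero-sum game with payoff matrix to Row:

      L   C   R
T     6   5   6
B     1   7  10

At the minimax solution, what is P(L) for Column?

Row minima: T → 5, B → 1; maximin = 5.
Column maxima: L → 6, C → 7, R → 10; minimax = 6.
5 ≠ 6, so there is no saddle point; optimal play is mixed.
R is strictly dominated by C (it gives Row strictly more in every row), so Column never plays it.
On the remaining 2×2 (T, B vs L, C):
Let Row play T with probability p. Expected payoff against L: 6p + 1(1−p) = 5p + 1; against C: 5p + 7(1−p) = −2p + 7.
Setting these equal: 5p + 1 = −2p + 7 ⇒ 7p = 6 ⇒ p = 6/7, and the value is (5)·(6/7) + 1 = 37/7.
For Column: with q = P(L), equating T's and B's payoffs gives q + 5 = −6q + 7 ⇒ q = 2/7.

2/7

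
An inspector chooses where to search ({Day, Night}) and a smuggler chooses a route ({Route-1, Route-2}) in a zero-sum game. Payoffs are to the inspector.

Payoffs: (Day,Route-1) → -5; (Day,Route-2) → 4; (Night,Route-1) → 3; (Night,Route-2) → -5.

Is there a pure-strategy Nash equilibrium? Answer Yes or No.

Row minima: Day → -5, Night → -5; maximin = -5.
Column maxima: Route-1 → 3, Route-2 → 4; minimax = 3.
-5 ≠ 3, so no pure-strategy equilibrium exists.

No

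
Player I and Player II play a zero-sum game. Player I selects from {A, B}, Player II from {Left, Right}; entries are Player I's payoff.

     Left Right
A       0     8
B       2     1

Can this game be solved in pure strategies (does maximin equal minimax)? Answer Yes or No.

Row minima: A → 0, B → 1; maximin = 1.
Column maxima: Left → 2, Right → 8; minimax = 2.
1 ≠ 2, so no pure-strategy equilibrium exists.

No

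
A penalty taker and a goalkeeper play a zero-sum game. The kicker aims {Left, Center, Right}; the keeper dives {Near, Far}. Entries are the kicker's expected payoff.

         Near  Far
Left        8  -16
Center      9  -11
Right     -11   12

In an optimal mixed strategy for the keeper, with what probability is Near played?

Row minima: Left → -16, Center → -11, Right → -11; maximin = -11.
Column maxima: Near → 9, Far → 12; minimax = 9.
-11 ≠ 9, so there is no saddle point; optimal play is mixed.
Left is strictly dominated by Center, so the kicker never plays it.
On the remaining 2×2 (Center, Right vs Near, Far):
Let the kicker play Center with probability p. Expected payoff against Near: 9p + (-11)(1−p) = 20p − 11; against Far: (-11)p + 12(1−p) = −23p + 12.
Setting these equal: 20p − 11 = −23p + 12 ⇒ 43p = 23 ⇒ p = 23/43, and the value is (20)·(23/43) − 11 = -13/43.
For the keeper: with q = P(Near), equating Center's and Right's payoffs gives 20q − 11 = −23q + 12 ⇒ q = 23/43.

23/43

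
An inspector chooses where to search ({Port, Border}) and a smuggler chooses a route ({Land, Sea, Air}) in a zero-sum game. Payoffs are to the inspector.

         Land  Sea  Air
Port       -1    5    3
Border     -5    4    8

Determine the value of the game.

Row minima: Port → -1, Border → -5; maximin = -1.
Column maxima: Land → -1, Sea → 5, Air → 8; minimax = -1.
Since maximin = minimax = -1, there is a saddle point and the value is -1.

-1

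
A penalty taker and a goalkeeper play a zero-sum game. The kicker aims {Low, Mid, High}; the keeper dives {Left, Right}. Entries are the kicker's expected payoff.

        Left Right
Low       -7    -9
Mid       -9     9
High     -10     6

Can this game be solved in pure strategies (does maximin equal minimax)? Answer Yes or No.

Row minima: Low → -9, Mid → -9, High → -10; maximin = -9.
Column maxima: Left → -7, Right → 9; minimax = -7.
-9 ≠ -7, so no pure-strategy equilibrium exists.

No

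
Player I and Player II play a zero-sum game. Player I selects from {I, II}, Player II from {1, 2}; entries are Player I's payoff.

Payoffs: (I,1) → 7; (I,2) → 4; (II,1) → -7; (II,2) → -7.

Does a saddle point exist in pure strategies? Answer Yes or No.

Row minima: I → 4, II → -7; maximin = 4.
Column maxima: 1 → 7, 2 → 4; minimax = 4.
maximin = minimax = 4, so a saddle point exists.

Yes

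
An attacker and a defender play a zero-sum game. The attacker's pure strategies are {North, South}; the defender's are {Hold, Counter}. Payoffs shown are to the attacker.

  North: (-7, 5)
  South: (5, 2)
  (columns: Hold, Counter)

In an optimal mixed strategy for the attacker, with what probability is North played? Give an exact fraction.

1/5

Row minima: North → -7, South → 2; maximin = 2.
Column maxima: Hold → 5, Counter → 5; minimax = 5.
2 ≠ 5, so there is no saddle point; optimal play is mixed.
Let the attacker play North with probability p. Expected payoff against Hold: (-7)p + 5(1−p) = −12p + 5; against Counter: 5p + 2(1−p) = 3p + 2.
Setting these equal: −12p + 5 = 3p + 2 ⇒ −15p = -3 ⇒ p = 1/5, and the value is (-12)·(1/5) + 5 = 13/5.
For the defender: with q = P(Hold), equating North's and South's payoffs gives −12q + 5 = 3q + 2 ⇒ q = 1/5.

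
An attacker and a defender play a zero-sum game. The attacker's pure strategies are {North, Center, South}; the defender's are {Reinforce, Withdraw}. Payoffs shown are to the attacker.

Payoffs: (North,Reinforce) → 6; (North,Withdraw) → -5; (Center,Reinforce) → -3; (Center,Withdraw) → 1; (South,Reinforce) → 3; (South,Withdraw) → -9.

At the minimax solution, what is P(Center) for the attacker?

11/15

Row minima: North → -5, Center → -3, South → -9; maximin = -3.
Column maxima: Reinforce → 6, Withdraw → 1; minimax = 1.
-3 ≠ 1, so there is no saddle point; optimal play is mixed.
South is strictly dominated by North, so the attacker never plays it.
On the remaining 2×2 (North, Center vs Reinforce, Withdraw):
Let the attacker play North with probability p. Expected payoff against Reinforce: 6p + (-3)(1−p) = 9p − 3; against Withdraw: (-5)p + 1(1−p) = −6p + 1.
Setting these equal: 9p − 3 = −6p + 1 ⇒ 15p = 4 ⇒ p = 4/15, and the value is (9)·(4/15) − 3 = -3/5.
For the defender: with q = P(Reinforce), equating North's and Center's payoffs gives 11q − 5 = −4q + 1 ⇒ q = 2/5.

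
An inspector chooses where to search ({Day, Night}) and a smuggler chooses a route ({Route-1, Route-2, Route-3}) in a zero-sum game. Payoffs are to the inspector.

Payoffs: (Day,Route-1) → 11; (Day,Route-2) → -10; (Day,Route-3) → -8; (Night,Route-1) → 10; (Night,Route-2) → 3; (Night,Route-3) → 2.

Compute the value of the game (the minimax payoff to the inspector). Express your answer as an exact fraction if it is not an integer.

2

Row minima: Day → -10, Night → 2; maximin = 2.
Column maxima: Route-1 → 11, Route-2 → 3, Route-3 → 2; minimax = 2.
Since maximin = minimax = 2, there is a saddle point and the value is 2.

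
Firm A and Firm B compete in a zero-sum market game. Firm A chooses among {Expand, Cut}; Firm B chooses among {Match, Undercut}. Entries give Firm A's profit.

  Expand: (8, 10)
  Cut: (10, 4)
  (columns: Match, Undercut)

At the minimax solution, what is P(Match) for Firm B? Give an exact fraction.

3/4

Row minima: Expand → 8, Cut → 4; maximin = 8.
Column maxima: Match → 10, Undercut → 10; minimax = 10.
8 ≠ 10, so there is no saddle point; optimal play is mixed.
Let Firm A play Expand with probability p. Expected payoff against Match: 8p + 10(1−p) = −2p + 10; against Undercut: 10p + 4(1−p) = 6p + 4.
Setting these equal: −2p + 10 = 6p + 4 ⇒ −8p = -6 ⇒ p = 3/4, and the value is (-2)·(3/4) + 10 = 17/2.
For Firm B: with q = P(Match), equating Expand's and Cut's payoffs gives −2q + 10 = 6q + 4 ⇒ q = 3/4.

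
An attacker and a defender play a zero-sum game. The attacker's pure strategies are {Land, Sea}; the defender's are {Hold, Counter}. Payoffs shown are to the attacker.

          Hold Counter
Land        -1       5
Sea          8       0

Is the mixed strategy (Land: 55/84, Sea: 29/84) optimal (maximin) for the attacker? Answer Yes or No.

No

Against Hold this mix gives (55/84)·(-1) + (29/84)·8 = 59/28.
Against Counter this mix gives (55/84)·5 + (29/84)·0 = 275/84.
The defender will play Hold, holding the attacker to 59/28. Shifting weight toward the row that does better against Hold would raise this floor (the equalizing mix achieves 20/7 against both Hold and Counter), so the proposed strategy is not optimal.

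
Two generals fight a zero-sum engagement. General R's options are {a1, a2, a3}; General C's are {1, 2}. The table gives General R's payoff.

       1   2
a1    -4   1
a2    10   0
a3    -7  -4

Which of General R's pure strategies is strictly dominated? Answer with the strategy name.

a3

a1 gives a strictly higher payoff than a3 against every column: -4 > -7, 1 > -4.
So a3 is strictly dominated and General R never plays it.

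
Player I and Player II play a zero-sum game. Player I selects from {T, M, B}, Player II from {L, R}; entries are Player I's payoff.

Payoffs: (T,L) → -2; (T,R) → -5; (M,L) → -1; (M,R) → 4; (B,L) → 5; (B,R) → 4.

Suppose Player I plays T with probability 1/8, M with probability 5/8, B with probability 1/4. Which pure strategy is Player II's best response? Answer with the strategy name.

If Player II plays L, Player I's expected payoff is (1/8)·(-2) + (5/8)·(-1) + (1/4)·5 = 3/8.
If Player II plays R, Player I's expected payoff is (1/8)·(-5) + (5/8)·4 + (1/4)·4 = 23/8.
Player II minimizes Player I's payoff; the smallest is 3/8, so the best response is L.

L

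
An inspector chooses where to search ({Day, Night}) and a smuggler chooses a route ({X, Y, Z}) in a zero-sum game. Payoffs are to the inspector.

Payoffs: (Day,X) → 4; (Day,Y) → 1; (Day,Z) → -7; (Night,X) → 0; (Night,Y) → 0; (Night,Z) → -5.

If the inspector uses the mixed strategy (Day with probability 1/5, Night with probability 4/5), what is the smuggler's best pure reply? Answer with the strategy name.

Z

If the smuggler plays X, the inspector's expected payoff is (1/5)·4 + (4/5)·0 = 4/5.
If the smuggler plays Y, the inspector's expected payoff is (1/5)·1 + (4/5)·0 = 1/5.
If the smuggler plays Z, the inspector's expected payoff is (1/5)·(-7) + (4/5)·(-5) = -27/5.
The smuggler minimizes the inspector's payoff; the smallest is -27/5, so the best response is Z.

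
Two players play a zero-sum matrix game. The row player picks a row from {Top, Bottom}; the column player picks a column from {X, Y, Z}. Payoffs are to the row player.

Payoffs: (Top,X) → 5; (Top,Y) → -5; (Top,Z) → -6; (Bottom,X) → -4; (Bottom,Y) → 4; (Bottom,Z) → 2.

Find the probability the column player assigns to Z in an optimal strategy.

Row minima: Top → -6, Bottom → -4; maximin = -4.
Column maxima: X → 5, Y → 4, Z → 2; minimax = 2.
-4 ≠ 2, so there is no saddle point; optimal play is mixed.
Y is strictly dominated by Z (it gives the row player strictly more in every row), so the column player never plays it.
On the remaining 2×2 (Top, Bottom vs X, Z):
Let the row player play Top with probability p. Expected payoff against X: 5p + (-4)(1−p) = 9p − 4; against Z: (-6)p + 2(1−p) = −8p + 2.
Setting these equal: 9p − 4 = −8p + 2 ⇒ 17p = 6 ⇒ p = 6/17, and the value is (9)·(6/17) − 4 = -14/17.
For the column player: with q = P(X), equating Top's and Bottom's payoffs gives 11q − 6 = −6q + 2 ⇒ q = 8/17.

9/17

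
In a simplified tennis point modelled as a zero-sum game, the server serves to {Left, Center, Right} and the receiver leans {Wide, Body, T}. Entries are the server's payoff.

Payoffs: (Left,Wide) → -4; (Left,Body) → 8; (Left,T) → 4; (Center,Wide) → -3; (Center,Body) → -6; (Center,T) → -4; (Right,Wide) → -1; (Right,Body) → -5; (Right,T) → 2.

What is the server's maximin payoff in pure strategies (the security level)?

-4

Row minima: Left → -4, Center → -6, Right → -5.
The best of these is -4.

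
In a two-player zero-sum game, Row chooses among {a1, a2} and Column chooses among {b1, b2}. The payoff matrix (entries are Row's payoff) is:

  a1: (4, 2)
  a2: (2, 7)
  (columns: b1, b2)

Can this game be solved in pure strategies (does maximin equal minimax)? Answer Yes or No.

Row minima: a1 → 2, a2 → 2; maximin = 2.
Column maxima: b1 → 4, b2 → 7; minimax = 4.
2 ≠ 4, so no pure-strategy equilibrium exists.

No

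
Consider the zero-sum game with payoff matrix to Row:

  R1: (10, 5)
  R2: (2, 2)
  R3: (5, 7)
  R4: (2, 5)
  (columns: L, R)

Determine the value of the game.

45/7

Row minima: R1 → 5, R2 → 2, R3 → 5, R4 → 2; maximin = 5.
Column maxima: L → 10, R → 7; minimax = 7.
5 ≠ 7, so there is no saddle point; optimal play is mixed.
R2 is strictly dominated by R1, so Row never plays it.
R4 is strictly dominated by R3, so Row never plays it.
On the remaining 2×2 (R1, R3 vs L, R):
Let Row play R1 with probability p. Expected payoff against L: 10p + 5(1−p) = 5p + 5; against R: 5p + 7(1−p) = −2p + 7.
Setting these equal: 5p + 5 = −2p + 7 ⇒ 7p = 2 ⇒ p = 2/7, and the value is (5)·(2/7) + 5 = 45/7.
For Column: with q = P(L), equating R1's and R3's payoffs gives 5q + 5 = −2q + 7 ⇒ q = 2/7.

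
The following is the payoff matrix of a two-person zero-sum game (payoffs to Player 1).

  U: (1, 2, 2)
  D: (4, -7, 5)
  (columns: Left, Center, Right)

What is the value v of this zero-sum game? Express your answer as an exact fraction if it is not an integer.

5/4

Row minima: U → 1, D → -7; maximin = 1.
Column maxima: Left → 4, Center → 2, Right → 5; minimax = 2.
1 ≠ 2, so there is no saddle point; optimal play is mixed.
Right is strictly dominated by Left (it gives Player 1 strictly more in every row), so Player 2 never plays it.
On the remaining 2×2 (U, D vs Left, Center):
Let Player 1 play U with probability p. Expected payoff against Left: 1p + 4(1−p) = −3p + 4; against Center: 2p + (-7)(1−p) = 9p − 7.
Setting these equal: −3p + 4 = 9p − 7 ⇒ −12p = -11 ⇒ p = 11/12, and the value is (-3)·(11/12) + 4 = 5/4.
For Player 2: with q = P(Left), equating U's and D's payoffs gives −q + 2 = 11q − 7 ⇒ q = 3/4.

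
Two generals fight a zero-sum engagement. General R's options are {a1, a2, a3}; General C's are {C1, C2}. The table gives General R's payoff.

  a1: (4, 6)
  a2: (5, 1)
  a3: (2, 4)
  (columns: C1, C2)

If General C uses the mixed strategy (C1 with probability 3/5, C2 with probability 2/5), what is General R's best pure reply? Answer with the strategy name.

a1

Expected payoff of a1: (3/5)·4 + (2/5)·6 = 24/5.
Expected payoff of a2: (3/5)·5 + (2/5)·1 = 17/5.
Expected payoff of a3: (3/5)·2 + (2/5)·4 = 14/5.
The largest is 24/5, so General R's best response is a1.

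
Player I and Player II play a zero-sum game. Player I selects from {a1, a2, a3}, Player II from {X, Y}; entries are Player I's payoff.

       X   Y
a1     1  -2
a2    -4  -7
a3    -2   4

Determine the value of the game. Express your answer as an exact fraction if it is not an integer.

Row minima: a1 → -2, a2 → -7, a3 → -2; maximin = -2.
Column maxima: X → 1, Y → 4; minimax = 1.
-2 ≠ 1, so there is no saddle point; optimal play is mixed.
a2 is strictly dominated by a1, so Player I never plays it.
On the remaining 2×2 (a1, a3 vs X, Y):
Let Player I play a1 with probability p. Expected payoff against X: 1p + (-2)(1−p) = 3p − 2; against Y: (-2)p + 4(1−p) = −6p + 4.
Setting these equal: 3p − 2 = −6p + 4 ⇒ 9p = 6 ⇒ p = 2/3, and the value is (3)·(2/3) − 2 = 0.
For Player II: with q = P(X), equating a1's and a3's payoffs gives 3q − 2 = −6q + 4 ⇒ q = 2/3.

0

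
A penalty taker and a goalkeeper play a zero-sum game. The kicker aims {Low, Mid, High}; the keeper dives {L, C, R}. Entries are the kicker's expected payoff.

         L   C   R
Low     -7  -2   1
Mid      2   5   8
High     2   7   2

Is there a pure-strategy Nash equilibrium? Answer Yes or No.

Row minima: Low → -7, Mid → 2, High → 2; maximin = 2.
Column maxima: L → 2, C → 7, R → 8; minimax = 2.
maximin = minimax = 2, so a saddle point exists.

Yes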